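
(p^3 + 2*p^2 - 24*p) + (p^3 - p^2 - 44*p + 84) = 2*p^3 + p^2 - 68*p + 84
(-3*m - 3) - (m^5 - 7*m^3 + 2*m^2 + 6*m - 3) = -m^5 + 7*m^3 - 2*m^2 - 9*m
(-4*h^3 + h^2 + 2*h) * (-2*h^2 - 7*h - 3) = 8*h^5 + 26*h^4 + h^3 - 17*h^2 - 6*h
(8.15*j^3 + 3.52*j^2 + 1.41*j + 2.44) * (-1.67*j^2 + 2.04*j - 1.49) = -13.6105*j^5 + 10.7476*j^4 - 7.3174*j^3 - 6.4432*j^2 + 2.8767*j - 3.6356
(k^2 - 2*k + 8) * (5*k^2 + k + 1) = 5*k^4 - 9*k^3 + 39*k^2 + 6*k + 8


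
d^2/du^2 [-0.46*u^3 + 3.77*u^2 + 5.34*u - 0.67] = 7.54 - 2.76*u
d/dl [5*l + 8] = 5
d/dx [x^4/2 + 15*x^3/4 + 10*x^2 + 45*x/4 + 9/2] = 2*x^3 + 45*x^2/4 + 20*x + 45/4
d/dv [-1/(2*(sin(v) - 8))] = cos(v)/(2*(sin(v) - 8)^2)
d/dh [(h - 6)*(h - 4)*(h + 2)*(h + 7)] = 4*h^3 - 3*h^2 - 104*h + 76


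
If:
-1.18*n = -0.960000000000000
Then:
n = 0.81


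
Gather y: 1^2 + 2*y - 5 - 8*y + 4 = -6*y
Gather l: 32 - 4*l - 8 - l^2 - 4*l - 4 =-l^2 - 8*l + 20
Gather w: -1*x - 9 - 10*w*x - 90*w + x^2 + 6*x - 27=w*(-10*x - 90) + x^2 + 5*x - 36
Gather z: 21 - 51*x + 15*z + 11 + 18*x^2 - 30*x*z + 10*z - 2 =18*x^2 - 51*x + z*(25 - 30*x) + 30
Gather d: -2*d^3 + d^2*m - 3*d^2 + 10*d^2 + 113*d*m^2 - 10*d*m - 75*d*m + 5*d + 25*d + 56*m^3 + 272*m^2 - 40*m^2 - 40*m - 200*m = -2*d^3 + d^2*(m + 7) + d*(113*m^2 - 85*m + 30) + 56*m^3 + 232*m^2 - 240*m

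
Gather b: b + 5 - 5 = b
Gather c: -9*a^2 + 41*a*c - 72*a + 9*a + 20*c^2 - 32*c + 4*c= -9*a^2 - 63*a + 20*c^2 + c*(41*a - 28)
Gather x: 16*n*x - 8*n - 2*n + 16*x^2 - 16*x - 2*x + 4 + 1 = -10*n + 16*x^2 + x*(16*n - 18) + 5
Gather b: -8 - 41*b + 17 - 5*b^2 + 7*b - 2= -5*b^2 - 34*b + 7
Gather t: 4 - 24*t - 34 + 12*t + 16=-12*t - 14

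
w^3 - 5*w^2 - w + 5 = (w - 5)*(w - 1)*(w + 1)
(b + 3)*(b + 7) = b^2 + 10*b + 21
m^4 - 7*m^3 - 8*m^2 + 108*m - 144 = (m - 6)*(m - 3)*(m - 2)*(m + 4)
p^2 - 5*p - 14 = (p - 7)*(p + 2)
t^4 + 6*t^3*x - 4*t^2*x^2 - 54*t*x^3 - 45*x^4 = (t - 3*x)*(t + x)*(t + 3*x)*(t + 5*x)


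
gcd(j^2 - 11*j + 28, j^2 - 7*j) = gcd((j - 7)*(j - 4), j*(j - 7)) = j - 7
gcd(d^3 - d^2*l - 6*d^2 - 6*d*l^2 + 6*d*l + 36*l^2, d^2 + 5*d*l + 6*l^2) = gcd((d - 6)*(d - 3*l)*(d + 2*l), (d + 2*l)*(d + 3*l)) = d + 2*l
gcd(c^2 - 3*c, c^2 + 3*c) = c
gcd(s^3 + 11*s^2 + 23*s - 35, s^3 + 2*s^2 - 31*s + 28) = s^2 + 6*s - 7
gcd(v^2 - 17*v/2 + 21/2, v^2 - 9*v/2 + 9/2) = v - 3/2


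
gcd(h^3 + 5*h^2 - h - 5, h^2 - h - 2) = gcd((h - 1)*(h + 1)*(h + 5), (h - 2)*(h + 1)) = h + 1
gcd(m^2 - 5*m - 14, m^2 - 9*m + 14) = m - 7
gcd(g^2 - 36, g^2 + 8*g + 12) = g + 6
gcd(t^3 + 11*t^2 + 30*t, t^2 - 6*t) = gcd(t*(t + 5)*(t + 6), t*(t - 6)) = t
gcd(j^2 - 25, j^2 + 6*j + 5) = j + 5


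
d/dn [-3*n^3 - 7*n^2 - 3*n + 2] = -9*n^2 - 14*n - 3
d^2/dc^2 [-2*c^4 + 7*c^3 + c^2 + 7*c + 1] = -24*c^2 + 42*c + 2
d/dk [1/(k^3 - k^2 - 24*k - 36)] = (-3*k^2 + 2*k + 24)/(-k^3 + k^2 + 24*k + 36)^2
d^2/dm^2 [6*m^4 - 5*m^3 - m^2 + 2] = 72*m^2 - 30*m - 2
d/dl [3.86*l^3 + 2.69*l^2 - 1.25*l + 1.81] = 11.58*l^2 + 5.38*l - 1.25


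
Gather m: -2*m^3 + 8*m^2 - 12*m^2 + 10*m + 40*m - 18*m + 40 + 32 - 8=-2*m^3 - 4*m^2 + 32*m + 64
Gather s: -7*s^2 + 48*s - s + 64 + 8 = -7*s^2 + 47*s + 72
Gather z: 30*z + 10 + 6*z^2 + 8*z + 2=6*z^2 + 38*z + 12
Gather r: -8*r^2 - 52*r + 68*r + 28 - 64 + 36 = -8*r^2 + 16*r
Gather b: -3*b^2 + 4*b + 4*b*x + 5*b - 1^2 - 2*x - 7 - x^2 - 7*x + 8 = -3*b^2 + b*(4*x + 9) - x^2 - 9*x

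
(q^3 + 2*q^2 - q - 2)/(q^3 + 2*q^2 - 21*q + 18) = (q^2 + 3*q + 2)/(q^2 + 3*q - 18)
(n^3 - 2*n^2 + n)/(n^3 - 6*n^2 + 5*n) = (n - 1)/(n - 5)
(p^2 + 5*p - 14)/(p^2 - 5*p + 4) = (p^2 + 5*p - 14)/(p^2 - 5*p + 4)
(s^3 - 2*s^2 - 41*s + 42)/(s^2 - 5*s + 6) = (s^3 - 2*s^2 - 41*s + 42)/(s^2 - 5*s + 6)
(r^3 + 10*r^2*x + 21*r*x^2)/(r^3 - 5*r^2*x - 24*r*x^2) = (-r - 7*x)/(-r + 8*x)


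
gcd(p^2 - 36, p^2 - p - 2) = 1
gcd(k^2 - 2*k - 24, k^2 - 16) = k + 4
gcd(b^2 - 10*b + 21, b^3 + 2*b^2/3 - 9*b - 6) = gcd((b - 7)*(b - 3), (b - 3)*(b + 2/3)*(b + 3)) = b - 3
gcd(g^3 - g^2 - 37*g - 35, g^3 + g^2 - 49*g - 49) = g^2 - 6*g - 7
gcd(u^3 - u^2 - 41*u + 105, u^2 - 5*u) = u - 5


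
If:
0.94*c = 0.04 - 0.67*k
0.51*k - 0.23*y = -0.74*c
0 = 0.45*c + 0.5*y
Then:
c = -0.13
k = 0.24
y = 0.12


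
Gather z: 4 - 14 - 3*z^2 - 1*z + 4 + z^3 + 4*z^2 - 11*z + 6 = z^3 + z^2 - 12*z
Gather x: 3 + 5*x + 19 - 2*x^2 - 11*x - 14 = -2*x^2 - 6*x + 8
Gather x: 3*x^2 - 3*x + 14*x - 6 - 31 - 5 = 3*x^2 + 11*x - 42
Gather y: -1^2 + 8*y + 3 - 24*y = 2 - 16*y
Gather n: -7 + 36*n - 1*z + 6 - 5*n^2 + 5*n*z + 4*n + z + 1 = -5*n^2 + n*(5*z + 40)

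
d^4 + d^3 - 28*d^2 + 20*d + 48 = (d - 4)*(d - 2)*(d + 1)*(d + 6)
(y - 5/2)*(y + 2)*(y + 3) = y^3 + 5*y^2/2 - 13*y/2 - 15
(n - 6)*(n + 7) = n^2 + n - 42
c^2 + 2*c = c*(c + 2)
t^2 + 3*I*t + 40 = (t - 5*I)*(t + 8*I)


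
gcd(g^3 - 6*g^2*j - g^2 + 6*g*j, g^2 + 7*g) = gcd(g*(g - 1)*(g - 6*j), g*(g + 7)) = g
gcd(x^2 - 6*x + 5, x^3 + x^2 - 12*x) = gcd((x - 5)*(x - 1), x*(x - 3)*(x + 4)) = 1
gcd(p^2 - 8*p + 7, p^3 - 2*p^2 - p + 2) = p - 1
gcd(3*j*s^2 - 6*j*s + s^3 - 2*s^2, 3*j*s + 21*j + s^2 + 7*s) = 3*j + s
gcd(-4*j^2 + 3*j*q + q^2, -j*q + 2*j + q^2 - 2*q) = -j + q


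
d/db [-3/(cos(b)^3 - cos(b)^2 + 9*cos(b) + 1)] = 3*(-3*cos(b)^2 + 2*cos(b) - 9)*sin(b)/(cos(b)^3 - cos(b)^2 + 9*cos(b) + 1)^2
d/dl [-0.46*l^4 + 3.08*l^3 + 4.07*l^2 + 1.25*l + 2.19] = -1.84*l^3 + 9.24*l^2 + 8.14*l + 1.25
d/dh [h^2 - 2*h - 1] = 2*h - 2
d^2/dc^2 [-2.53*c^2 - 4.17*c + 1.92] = -5.06000000000000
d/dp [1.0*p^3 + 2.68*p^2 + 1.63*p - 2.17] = 3.0*p^2 + 5.36*p + 1.63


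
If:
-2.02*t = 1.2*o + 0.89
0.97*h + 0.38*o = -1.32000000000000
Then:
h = 0.659450171821306*t - 1.07027491408935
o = -1.68333333333333*t - 0.741666666666667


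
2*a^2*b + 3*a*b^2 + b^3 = b*(a + b)*(2*a + b)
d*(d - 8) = d^2 - 8*d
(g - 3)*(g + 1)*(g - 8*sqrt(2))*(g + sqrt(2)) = g^4 - 7*sqrt(2)*g^3 - 2*g^3 - 19*g^2 + 14*sqrt(2)*g^2 + 21*sqrt(2)*g + 32*g + 48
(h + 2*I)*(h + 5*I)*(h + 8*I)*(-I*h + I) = -I*h^4 + 15*h^3 + I*h^3 - 15*h^2 + 66*I*h^2 - 80*h - 66*I*h + 80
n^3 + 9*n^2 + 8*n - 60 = (n - 2)*(n + 5)*(n + 6)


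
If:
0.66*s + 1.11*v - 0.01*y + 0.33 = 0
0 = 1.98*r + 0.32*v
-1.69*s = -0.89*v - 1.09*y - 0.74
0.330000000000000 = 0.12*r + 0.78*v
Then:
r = -0.07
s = -1.28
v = 0.43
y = -3.01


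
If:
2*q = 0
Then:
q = 0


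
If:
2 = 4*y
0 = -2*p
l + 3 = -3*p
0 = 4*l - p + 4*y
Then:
No Solution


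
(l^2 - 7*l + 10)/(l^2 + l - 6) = (l - 5)/(l + 3)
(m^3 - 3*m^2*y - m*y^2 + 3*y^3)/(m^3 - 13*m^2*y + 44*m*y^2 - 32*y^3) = (m^2 - 2*m*y - 3*y^2)/(m^2 - 12*m*y + 32*y^2)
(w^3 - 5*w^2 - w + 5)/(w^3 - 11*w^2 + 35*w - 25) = (w + 1)/(w - 5)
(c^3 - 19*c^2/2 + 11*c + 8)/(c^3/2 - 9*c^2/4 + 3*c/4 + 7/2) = 2*(2*c^2 - 15*c - 8)/(2*c^2 - 5*c - 7)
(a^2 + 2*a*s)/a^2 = (a + 2*s)/a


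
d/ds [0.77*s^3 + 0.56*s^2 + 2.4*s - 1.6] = 2.31*s^2 + 1.12*s + 2.4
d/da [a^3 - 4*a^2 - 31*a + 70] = 3*a^2 - 8*a - 31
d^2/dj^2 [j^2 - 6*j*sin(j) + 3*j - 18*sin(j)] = 6*j*sin(j) + 18*sin(j) - 12*cos(j) + 2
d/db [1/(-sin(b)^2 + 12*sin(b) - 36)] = 2*cos(b)/(sin(b) - 6)^3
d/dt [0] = 0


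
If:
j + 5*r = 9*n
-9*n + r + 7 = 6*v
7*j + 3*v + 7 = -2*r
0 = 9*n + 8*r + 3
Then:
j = -21/13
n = -121/507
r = -18/169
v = 764/507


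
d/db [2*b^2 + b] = 4*b + 1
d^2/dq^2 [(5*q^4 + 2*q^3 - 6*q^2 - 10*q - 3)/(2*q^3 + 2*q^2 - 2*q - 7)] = 4*(4*q^6 + 27*q^5 - 123*q^4 - 96*q^3 + 231*q^2 - 108*q - 104)/(8*q^9 + 24*q^8 - 124*q^6 - 168*q^5 + 108*q^4 + 454*q^3 + 210*q^2 - 294*q - 343)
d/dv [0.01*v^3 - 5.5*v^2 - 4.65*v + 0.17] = 0.03*v^2 - 11.0*v - 4.65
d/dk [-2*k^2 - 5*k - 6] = -4*k - 5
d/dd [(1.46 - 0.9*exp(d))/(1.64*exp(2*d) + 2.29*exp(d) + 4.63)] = (1.476*exp(2*d) - 4.7888*exp(d) - 7.5104)*exp(d)/(2.6896*exp(4*d) + 7.5112*exp(3*d) + 20.4305*exp(2*d) + 21.2054*exp(d) + 21.4369)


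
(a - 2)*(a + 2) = a^2 - 4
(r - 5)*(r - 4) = r^2 - 9*r + 20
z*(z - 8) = z^2 - 8*z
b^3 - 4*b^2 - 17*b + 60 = (b - 5)*(b - 3)*(b + 4)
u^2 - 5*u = u*(u - 5)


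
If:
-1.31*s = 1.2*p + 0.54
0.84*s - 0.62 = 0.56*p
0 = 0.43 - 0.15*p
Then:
No Solution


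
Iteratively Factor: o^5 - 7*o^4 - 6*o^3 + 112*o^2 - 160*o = (o + 4)*(o^4 - 11*o^3 + 38*o^2 - 40*o) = o*(o + 4)*(o^3 - 11*o^2 + 38*o - 40) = o*(o - 5)*(o + 4)*(o^2 - 6*o + 8) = o*(o - 5)*(o - 4)*(o + 4)*(o - 2)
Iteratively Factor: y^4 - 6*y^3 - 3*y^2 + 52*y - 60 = (y - 2)*(y^3 - 4*y^2 - 11*y + 30) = (y - 5)*(y - 2)*(y^2 + y - 6) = (y - 5)*(y - 2)^2*(y + 3)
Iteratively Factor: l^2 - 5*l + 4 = (l - 1)*(l - 4)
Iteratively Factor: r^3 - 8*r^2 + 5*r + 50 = (r - 5)*(r^2 - 3*r - 10) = (r - 5)^2*(r + 2)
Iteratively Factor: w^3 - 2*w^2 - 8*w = (w)*(w^2 - 2*w - 8) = w*(w + 2)*(w - 4)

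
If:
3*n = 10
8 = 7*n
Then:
No Solution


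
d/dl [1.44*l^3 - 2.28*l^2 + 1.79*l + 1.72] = 4.32*l^2 - 4.56*l + 1.79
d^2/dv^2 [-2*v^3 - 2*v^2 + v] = -12*v - 4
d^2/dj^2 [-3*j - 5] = 0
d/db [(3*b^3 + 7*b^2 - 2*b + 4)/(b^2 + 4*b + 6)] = (3*b^4 + 24*b^3 + 84*b^2 + 76*b - 28)/(b^4 + 8*b^3 + 28*b^2 + 48*b + 36)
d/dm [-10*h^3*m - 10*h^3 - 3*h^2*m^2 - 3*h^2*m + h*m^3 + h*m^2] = h*(-10*h^2 - 6*h*m - 3*h + 3*m^2 + 2*m)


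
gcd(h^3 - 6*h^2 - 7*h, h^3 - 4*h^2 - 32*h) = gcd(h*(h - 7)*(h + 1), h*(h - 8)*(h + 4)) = h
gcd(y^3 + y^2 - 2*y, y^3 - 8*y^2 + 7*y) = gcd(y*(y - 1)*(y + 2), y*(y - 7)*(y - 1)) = y^2 - y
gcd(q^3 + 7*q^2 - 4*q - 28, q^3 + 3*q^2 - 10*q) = q - 2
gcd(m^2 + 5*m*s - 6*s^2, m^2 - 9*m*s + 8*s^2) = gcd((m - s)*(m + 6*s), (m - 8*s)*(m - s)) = -m + s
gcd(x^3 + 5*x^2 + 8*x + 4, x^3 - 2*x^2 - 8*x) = x + 2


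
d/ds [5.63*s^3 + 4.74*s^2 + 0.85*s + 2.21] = 16.89*s^2 + 9.48*s + 0.85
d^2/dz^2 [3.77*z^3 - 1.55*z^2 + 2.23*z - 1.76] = 22.62*z - 3.1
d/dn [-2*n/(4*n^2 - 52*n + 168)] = (n^2 - 42)/(2*(n^4 - 26*n^3 + 253*n^2 - 1092*n + 1764))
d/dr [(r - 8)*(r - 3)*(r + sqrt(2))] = 3*r^2 - 22*r + 2*sqrt(2)*r - 11*sqrt(2) + 24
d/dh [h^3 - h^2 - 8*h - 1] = 3*h^2 - 2*h - 8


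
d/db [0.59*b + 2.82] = 0.590000000000000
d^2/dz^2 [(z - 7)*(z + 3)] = 2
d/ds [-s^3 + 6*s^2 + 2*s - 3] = -3*s^2 + 12*s + 2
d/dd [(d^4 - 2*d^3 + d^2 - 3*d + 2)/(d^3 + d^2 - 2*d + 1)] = (d^6 + 2*d^5 - 9*d^4 + 18*d^3 - 11*d^2 - 2*d + 1)/(d^6 + 2*d^5 - 3*d^4 - 2*d^3 + 6*d^2 - 4*d + 1)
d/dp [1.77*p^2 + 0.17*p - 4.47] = 3.54*p + 0.17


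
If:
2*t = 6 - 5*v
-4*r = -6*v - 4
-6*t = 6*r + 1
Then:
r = 29/4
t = -89/12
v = 25/6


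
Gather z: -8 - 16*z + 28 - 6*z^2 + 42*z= -6*z^2 + 26*z + 20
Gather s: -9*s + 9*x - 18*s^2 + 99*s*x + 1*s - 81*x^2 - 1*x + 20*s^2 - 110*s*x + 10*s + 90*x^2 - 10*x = 2*s^2 + s*(2 - 11*x) + 9*x^2 - 2*x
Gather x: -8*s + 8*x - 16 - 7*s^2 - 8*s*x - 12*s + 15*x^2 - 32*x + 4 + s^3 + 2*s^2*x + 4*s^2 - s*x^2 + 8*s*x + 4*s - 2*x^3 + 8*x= s^3 - 3*s^2 - 16*s - 2*x^3 + x^2*(15 - s) + x*(2*s^2 - 16) - 12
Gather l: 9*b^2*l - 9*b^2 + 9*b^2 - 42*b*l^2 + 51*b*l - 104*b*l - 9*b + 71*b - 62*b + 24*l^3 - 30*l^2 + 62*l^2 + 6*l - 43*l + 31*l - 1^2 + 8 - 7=24*l^3 + l^2*(32 - 42*b) + l*(9*b^2 - 53*b - 6)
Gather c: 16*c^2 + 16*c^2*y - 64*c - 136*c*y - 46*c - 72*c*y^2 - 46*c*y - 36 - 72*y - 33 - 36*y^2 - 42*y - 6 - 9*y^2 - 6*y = c^2*(16*y + 16) + c*(-72*y^2 - 182*y - 110) - 45*y^2 - 120*y - 75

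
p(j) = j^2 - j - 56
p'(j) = 2*j - 1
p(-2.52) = -47.13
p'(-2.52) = -6.04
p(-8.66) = 27.66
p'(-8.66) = -18.32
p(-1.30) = -53.01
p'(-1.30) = -3.60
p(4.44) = -40.73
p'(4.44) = 7.88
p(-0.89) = -54.32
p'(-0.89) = -2.78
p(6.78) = -16.81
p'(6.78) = 12.56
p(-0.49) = -55.27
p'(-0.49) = -1.98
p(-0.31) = -55.59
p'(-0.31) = -1.62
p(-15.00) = 184.00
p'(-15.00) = -31.00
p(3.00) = -50.00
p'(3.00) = 5.00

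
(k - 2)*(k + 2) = k^2 - 4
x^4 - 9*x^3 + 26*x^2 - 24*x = x*(x - 4)*(x - 3)*(x - 2)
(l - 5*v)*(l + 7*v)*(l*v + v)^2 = l^4*v^2 + 2*l^3*v^3 + 2*l^3*v^2 - 35*l^2*v^4 + 4*l^2*v^3 + l^2*v^2 - 70*l*v^4 + 2*l*v^3 - 35*v^4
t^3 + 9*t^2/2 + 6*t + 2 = (t + 1/2)*(t + 2)^2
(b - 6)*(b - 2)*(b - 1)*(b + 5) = b^4 - 4*b^3 - 25*b^2 + 88*b - 60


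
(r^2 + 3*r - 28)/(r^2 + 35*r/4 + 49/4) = 4*(r - 4)/(4*r + 7)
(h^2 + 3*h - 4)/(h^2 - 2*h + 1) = (h + 4)/(h - 1)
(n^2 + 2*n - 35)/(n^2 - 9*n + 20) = (n + 7)/(n - 4)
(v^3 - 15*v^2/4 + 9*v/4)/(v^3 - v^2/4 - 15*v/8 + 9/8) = 2*v*(v - 3)/(2*v^2 + v - 3)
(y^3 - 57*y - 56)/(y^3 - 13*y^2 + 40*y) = (y^2 + 8*y + 7)/(y*(y - 5))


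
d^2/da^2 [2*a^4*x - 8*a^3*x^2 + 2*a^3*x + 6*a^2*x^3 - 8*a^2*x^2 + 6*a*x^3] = 4*x*(6*a^2 - 12*a*x + 3*a + 3*x^2 - 4*x)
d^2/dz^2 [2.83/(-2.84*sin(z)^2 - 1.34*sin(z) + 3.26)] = (91.302592*sin(z)^4 + 32.309544*sin(z)^3 - 27.067252*sin(z)^2 - 52.256516*sin(z) - 62.56564)/(2.84*sin(z)^2 + 1.34*sin(z) - 3.26)^3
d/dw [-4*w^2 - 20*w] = -8*w - 20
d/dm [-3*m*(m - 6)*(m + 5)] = -9*m^2 + 6*m + 90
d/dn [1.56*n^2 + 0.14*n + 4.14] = 3.12*n + 0.14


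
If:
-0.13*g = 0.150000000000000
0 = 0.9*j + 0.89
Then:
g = -1.15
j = -0.99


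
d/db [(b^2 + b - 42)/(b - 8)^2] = (76 - 17*b)/(b^3 - 24*b^2 + 192*b - 512)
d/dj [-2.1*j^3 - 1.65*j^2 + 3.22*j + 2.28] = -6.3*j^2 - 3.3*j + 3.22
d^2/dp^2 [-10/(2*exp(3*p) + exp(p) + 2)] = 10*(-2*(6*exp(2*p) + 1)^2*exp(p) + (18*exp(2*p) + 1)*(2*exp(3*p) + exp(p) + 2))*exp(p)/(2*exp(3*p) + exp(p) + 2)^3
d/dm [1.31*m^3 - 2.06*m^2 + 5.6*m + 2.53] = 3.93*m^2 - 4.12*m + 5.6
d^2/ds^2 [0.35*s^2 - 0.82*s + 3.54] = 0.700000000000000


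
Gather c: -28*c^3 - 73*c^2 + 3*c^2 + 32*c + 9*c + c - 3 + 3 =-28*c^3 - 70*c^2 + 42*c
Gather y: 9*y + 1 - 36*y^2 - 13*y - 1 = -36*y^2 - 4*y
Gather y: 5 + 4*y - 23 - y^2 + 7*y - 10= -y^2 + 11*y - 28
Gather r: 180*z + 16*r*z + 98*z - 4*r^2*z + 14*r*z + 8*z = -4*r^2*z + 30*r*z + 286*z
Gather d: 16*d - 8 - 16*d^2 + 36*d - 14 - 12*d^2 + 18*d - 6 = -28*d^2 + 70*d - 28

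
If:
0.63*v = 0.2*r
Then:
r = 3.15*v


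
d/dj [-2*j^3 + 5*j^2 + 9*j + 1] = -6*j^2 + 10*j + 9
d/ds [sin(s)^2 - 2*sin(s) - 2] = 2*(sin(s) - 1)*cos(s)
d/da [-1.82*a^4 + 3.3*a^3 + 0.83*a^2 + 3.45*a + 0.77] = -7.28*a^3 + 9.9*a^2 + 1.66*a + 3.45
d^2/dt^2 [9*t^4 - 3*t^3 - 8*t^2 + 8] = 108*t^2 - 18*t - 16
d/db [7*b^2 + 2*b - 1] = 14*b + 2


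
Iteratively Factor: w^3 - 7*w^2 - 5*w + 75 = (w - 5)*(w^2 - 2*w - 15) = (w - 5)^2*(w + 3)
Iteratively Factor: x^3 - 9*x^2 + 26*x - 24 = (x - 3)*(x^2 - 6*x + 8) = (x - 4)*(x - 3)*(x - 2)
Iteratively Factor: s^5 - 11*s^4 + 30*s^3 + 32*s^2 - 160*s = (s + 2)*(s^4 - 13*s^3 + 56*s^2 - 80*s) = s*(s + 2)*(s^3 - 13*s^2 + 56*s - 80) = s*(s - 5)*(s + 2)*(s^2 - 8*s + 16) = s*(s - 5)*(s - 4)*(s + 2)*(s - 4)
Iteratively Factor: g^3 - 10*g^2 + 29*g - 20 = (g - 4)*(g^2 - 6*g + 5) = (g - 4)*(g - 1)*(g - 5)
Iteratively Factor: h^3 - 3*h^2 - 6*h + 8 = (h - 1)*(h^2 - 2*h - 8) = (h - 4)*(h - 1)*(h + 2)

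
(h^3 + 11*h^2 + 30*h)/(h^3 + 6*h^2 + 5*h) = (h + 6)/(h + 1)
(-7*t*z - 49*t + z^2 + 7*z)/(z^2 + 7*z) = (-7*t + z)/z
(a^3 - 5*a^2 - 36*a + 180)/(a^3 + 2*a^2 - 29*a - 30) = (a - 6)/(a + 1)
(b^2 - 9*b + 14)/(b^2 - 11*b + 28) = (b - 2)/(b - 4)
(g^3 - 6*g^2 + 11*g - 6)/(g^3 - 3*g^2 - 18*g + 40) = (g^2 - 4*g + 3)/(g^2 - g - 20)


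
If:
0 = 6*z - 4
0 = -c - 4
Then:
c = -4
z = 2/3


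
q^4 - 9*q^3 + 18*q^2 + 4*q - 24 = (q - 6)*(q - 2)^2*(q + 1)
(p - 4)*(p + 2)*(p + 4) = p^3 + 2*p^2 - 16*p - 32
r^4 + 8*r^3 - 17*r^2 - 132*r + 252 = (r - 3)*(r - 2)*(r + 6)*(r + 7)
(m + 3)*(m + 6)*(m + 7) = m^3 + 16*m^2 + 81*m + 126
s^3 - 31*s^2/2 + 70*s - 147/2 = (s - 7)^2*(s - 3/2)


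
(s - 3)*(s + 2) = s^2 - s - 6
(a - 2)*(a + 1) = a^2 - a - 2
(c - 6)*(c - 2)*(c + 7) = c^3 - c^2 - 44*c + 84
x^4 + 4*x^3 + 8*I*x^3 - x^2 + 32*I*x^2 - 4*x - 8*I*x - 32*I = (x + 4)*(x + 8*I)*(-I*x + I)*(I*x + I)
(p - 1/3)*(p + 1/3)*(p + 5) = p^3 + 5*p^2 - p/9 - 5/9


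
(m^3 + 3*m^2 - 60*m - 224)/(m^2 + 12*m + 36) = (m^3 + 3*m^2 - 60*m - 224)/(m^2 + 12*m + 36)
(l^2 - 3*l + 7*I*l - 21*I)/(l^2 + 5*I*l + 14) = (l - 3)/(l - 2*I)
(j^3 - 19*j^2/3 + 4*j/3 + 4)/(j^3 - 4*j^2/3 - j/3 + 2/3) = (j - 6)/(j - 1)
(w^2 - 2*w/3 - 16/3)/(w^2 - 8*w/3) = (w + 2)/w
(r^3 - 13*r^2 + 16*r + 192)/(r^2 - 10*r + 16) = (r^2 - 5*r - 24)/(r - 2)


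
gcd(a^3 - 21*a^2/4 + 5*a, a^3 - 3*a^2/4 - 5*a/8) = a^2 - 5*a/4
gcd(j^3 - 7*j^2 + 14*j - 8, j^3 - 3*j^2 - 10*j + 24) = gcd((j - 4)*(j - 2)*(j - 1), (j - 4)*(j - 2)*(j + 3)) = j^2 - 6*j + 8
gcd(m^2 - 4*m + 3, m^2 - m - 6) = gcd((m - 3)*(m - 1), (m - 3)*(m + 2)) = m - 3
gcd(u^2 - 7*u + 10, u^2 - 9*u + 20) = u - 5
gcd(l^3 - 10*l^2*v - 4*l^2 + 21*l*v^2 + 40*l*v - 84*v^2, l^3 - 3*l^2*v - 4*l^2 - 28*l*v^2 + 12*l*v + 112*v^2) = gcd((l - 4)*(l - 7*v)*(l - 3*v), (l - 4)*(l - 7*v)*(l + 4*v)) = -l^2 + 7*l*v + 4*l - 28*v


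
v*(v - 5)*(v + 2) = v^3 - 3*v^2 - 10*v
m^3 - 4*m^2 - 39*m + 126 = (m - 7)*(m - 3)*(m + 6)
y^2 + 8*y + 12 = (y + 2)*(y + 6)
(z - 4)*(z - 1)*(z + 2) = z^3 - 3*z^2 - 6*z + 8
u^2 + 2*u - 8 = (u - 2)*(u + 4)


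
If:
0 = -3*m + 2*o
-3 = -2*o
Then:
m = 1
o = 3/2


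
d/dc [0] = 0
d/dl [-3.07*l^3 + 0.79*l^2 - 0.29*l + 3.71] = -9.21*l^2 + 1.58*l - 0.29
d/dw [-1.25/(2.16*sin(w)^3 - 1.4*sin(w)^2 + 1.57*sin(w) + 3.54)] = (8.1*sin(w)^2 - 3.5*sin(w) + 1.9625)*cos(w)/(2.16*sin(w)^3 - 1.4*sin(w)^2 + 1.57*sin(w) + 3.54)^2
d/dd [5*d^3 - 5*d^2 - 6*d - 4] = 15*d^2 - 10*d - 6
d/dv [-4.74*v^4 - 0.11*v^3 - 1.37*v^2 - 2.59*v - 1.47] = -18.96*v^3 - 0.33*v^2 - 2.74*v - 2.59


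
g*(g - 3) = g^2 - 3*g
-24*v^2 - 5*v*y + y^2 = (-8*v + y)*(3*v + y)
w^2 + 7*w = w*(w + 7)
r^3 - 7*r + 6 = (r - 2)*(r - 1)*(r + 3)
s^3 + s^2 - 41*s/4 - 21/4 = (s - 3)*(s + 1/2)*(s + 7/2)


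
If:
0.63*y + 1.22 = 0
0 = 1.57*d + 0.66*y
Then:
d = 0.81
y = -1.94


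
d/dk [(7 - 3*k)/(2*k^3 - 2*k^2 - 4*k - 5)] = (12*k^3 - 48*k^2 + 28*k + 43)/(4*k^6 - 8*k^5 - 12*k^4 - 4*k^3 + 36*k^2 + 40*k + 25)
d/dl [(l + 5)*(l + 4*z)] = 2*l + 4*z + 5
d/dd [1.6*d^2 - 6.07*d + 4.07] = 3.2*d - 6.07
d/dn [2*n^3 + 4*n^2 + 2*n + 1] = 6*n^2 + 8*n + 2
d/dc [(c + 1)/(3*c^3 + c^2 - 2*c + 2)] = (3*c^3 + c^2 - 2*c - (c + 1)*(9*c^2 + 2*c - 2) + 2)/(3*c^3 + c^2 - 2*c + 2)^2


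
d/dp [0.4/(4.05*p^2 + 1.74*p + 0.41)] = (-3.24*p - 0.696)/(4.05*p^2 + 1.74*p + 0.41)^2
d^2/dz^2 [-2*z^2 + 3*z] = -4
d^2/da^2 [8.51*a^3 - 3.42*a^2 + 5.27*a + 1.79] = 51.06*a - 6.84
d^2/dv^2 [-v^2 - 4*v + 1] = -2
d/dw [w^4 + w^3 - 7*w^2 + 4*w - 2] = 4*w^3 + 3*w^2 - 14*w + 4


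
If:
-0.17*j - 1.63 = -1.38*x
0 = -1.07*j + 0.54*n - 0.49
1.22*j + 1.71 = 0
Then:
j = -1.40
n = -1.87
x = 1.01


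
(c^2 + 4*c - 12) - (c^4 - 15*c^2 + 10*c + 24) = -c^4 + 16*c^2 - 6*c - 36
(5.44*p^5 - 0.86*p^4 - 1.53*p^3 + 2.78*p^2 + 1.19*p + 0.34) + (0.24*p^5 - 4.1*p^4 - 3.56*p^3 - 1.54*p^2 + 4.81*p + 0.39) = 5.68*p^5 - 4.96*p^4 - 5.09*p^3 + 1.24*p^2 + 6.0*p + 0.73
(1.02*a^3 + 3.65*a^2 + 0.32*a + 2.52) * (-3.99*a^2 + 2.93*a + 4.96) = -4.0698*a^5 - 11.5749*a^4 + 14.4769*a^3 + 8.9868*a^2 + 8.9708*a + 12.4992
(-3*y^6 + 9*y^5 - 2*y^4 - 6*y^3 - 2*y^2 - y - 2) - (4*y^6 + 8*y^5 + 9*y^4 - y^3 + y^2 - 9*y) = -7*y^6 + y^5 - 11*y^4 - 5*y^3 - 3*y^2 + 8*y - 2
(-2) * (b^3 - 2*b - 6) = -2*b^3 + 4*b + 12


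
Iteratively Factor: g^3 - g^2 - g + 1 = (g - 1)*(g^2 - 1) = (g - 1)*(g + 1)*(g - 1)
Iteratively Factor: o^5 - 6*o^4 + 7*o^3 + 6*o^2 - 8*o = (o + 1)*(o^4 - 7*o^3 + 14*o^2 - 8*o) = (o - 2)*(o + 1)*(o^3 - 5*o^2 + 4*o) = o*(o - 2)*(o + 1)*(o^2 - 5*o + 4) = o*(o - 4)*(o - 2)*(o + 1)*(o - 1)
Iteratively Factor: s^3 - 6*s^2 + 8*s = (s - 4)*(s^2 - 2*s) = (s - 4)*(s - 2)*(s)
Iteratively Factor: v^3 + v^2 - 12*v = (v)*(v^2 + v - 12) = v*(v - 3)*(v + 4)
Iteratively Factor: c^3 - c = (c)*(c^2 - 1) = c*(c - 1)*(c + 1)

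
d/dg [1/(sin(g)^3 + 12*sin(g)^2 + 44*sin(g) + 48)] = (-24*sin(g) + 3*cos(g)^2 - 47)*cos(g)/(sin(g)^3 + 12*sin(g)^2 + 44*sin(g) + 48)^2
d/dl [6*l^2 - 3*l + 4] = 12*l - 3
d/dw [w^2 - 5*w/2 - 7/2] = 2*w - 5/2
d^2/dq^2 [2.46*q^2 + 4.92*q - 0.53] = 4.92000000000000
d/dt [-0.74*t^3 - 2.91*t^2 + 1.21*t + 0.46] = -2.22*t^2 - 5.82*t + 1.21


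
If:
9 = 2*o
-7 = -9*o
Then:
No Solution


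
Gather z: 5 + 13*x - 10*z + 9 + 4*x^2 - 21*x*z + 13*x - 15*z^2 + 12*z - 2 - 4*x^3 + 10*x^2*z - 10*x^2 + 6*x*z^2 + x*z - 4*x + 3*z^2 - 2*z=-4*x^3 - 6*x^2 + 22*x + z^2*(6*x - 12) + z*(10*x^2 - 20*x) + 12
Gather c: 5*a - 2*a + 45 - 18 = 3*a + 27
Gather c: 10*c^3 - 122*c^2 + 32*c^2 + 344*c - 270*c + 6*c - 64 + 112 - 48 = 10*c^3 - 90*c^2 + 80*c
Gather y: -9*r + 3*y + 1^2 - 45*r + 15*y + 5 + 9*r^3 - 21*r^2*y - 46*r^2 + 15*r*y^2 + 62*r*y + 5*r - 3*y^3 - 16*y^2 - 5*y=9*r^3 - 46*r^2 - 49*r - 3*y^3 + y^2*(15*r - 16) + y*(-21*r^2 + 62*r + 13) + 6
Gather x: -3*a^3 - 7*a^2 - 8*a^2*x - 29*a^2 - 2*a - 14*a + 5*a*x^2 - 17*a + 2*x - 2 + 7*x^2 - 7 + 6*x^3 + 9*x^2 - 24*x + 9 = -3*a^3 - 36*a^2 - 33*a + 6*x^3 + x^2*(5*a + 16) + x*(-8*a^2 - 22)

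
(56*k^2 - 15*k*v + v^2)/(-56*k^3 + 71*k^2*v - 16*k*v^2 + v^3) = 1/(-k + v)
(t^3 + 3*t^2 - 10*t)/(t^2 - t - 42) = t*(-t^2 - 3*t + 10)/(-t^2 + t + 42)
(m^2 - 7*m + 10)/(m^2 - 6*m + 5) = (m - 2)/(m - 1)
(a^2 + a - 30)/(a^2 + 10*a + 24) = (a - 5)/(a + 4)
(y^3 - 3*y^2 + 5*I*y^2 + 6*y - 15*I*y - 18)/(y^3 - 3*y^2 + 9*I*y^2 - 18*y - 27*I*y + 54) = (y - I)/(y + 3*I)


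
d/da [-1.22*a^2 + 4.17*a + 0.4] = 4.17 - 2.44*a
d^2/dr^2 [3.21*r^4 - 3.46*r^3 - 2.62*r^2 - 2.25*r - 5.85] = 38.52*r^2 - 20.76*r - 5.24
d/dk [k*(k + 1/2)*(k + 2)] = 3*k^2 + 5*k + 1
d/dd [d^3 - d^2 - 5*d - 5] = 3*d^2 - 2*d - 5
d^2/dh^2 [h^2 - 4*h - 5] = 2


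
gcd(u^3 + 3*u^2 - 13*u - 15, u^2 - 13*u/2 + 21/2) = u - 3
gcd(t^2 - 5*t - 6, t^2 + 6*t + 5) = t + 1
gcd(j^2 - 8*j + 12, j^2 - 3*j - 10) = 1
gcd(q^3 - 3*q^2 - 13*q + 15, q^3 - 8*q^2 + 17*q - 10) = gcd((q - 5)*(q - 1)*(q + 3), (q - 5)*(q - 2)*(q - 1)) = q^2 - 6*q + 5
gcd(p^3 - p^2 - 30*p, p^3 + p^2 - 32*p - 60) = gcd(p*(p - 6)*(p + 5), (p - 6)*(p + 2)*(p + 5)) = p^2 - p - 30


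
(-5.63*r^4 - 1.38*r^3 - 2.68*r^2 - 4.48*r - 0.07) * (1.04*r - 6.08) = -5.8552*r^5 + 32.7952*r^4 + 5.6032*r^3 + 11.6352*r^2 + 27.1656*r + 0.4256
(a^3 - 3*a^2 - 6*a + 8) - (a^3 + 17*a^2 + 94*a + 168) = -20*a^2 - 100*a - 160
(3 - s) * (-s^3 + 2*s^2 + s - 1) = s^4 - 5*s^3 + 5*s^2 + 4*s - 3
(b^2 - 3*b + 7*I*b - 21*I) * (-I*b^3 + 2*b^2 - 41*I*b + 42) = -I*b^5 + 9*b^4 + 3*I*b^4 - 27*b^3 - 27*I*b^3 + 329*b^2 + 81*I*b^2 - 987*b + 294*I*b - 882*I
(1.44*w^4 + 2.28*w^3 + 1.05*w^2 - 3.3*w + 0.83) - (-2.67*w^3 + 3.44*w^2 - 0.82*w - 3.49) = 1.44*w^4 + 4.95*w^3 - 2.39*w^2 - 2.48*w + 4.32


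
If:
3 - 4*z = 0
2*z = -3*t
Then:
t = -1/2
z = 3/4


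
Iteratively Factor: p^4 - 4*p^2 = (p - 2)*(p^3 + 2*p^2) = p*(p - 2)*(p^2 + 2*p) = p*(p - 2)*(p + 2)*(p)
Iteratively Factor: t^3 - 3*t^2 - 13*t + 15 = (t - 5)*(t^2 + 2*t - 3) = (t - 5)*(t + 3)*(t - 1)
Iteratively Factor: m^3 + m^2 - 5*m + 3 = (m + 3)*(m^2 - 2*m + 1) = (m - 1)*(m + 3)*(m - 1)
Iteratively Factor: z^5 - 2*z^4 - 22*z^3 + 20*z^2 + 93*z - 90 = (z - 1)*(z^4 - z^3 - 23*z^2 - 3*z + 90) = (z - 1)*(z + 3)*(z^3 - 4*z^2 - 11*z + 30) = (z - 1)*(z + 3)^2*(z^2 - 7*z + 10) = (z - 5)*(z - 1)*(z + 3)^2*(z - 2)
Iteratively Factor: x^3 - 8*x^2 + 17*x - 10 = (x - 1)*(x^2 - 7*x + 10) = (x - 5)*(x - 1)*(x - 2)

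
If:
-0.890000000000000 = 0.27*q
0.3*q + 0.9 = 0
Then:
No Solution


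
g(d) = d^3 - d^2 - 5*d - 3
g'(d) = 3*d^2 - 2*d - 5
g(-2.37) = -10.08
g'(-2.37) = 16.59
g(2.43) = -6.71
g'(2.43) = 7.85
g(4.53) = 46.79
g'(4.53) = 47.50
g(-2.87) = -20.53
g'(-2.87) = 25.45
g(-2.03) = -5.34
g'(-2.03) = 11.42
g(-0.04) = -2.80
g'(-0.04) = -4.92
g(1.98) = -9.06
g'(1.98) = 2.80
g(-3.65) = -46.70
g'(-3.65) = 42.27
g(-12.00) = -1815.00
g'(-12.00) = 451.00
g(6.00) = 147.00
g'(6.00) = 91.00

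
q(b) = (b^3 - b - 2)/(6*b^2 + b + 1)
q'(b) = (-12*b - 1)*(b^3 - b - 2)/(6*b^2 + b + 1)^2 + (3*b^2 - 1)/(6*b^2 + b + 1) = ((12*b + 1)*(-b^3 + b + 2) + (3*b^2 - 1)*(6*b^2 + b + 1))/(6*b^2 + b + 1)^2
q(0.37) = -1.06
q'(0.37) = 2.36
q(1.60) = 0.03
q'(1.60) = 0.34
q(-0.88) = -0.38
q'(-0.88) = -0.48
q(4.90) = 0.74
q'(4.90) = 0.18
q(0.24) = -1.40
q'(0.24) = 2.91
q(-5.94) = -0.99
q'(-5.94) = 0.17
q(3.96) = 0.57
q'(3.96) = 0.19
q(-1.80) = -0.32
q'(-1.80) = 0.11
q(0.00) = -2.00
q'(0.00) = 1.00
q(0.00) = -2.00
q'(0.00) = 1.00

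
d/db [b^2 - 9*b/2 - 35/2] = 2*b - 9/2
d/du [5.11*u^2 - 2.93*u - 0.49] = 10.22*u - 2.93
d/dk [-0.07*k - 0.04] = -0.0700000000000000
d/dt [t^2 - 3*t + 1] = 2*t - 3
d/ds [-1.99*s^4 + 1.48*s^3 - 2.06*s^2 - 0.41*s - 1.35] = -7.96*s^3 + 4.44*s^2 - 4.12*s - 0.41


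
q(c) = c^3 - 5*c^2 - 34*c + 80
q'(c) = 3*c^2 - 10*c - 34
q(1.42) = 24.50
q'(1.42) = -42.15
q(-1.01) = 108.21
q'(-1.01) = -20.84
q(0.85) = 48.10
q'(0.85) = -40.33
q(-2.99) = 110.23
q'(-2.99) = 22.72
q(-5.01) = -0.91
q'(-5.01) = 91.40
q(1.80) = 8.43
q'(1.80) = -42.28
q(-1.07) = 109.43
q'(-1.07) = -19.87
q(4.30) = -79.14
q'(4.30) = -21.53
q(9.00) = 98.00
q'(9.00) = 119.00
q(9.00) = 98.00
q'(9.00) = 119.00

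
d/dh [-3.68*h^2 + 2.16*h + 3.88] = 2.16 - 7.36*h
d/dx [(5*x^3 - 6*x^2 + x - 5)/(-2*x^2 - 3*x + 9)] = (-10*x^4 - 30*x^3 + 155*x^2 - 128*x - 6)/(4*x^4 + 12*x^3 - 27*x^2 - 54*x + 81)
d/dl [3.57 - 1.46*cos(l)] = 1.46*sin(l)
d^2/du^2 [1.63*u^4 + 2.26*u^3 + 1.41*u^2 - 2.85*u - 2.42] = 19.56*u^2 + 13.56*u + 2.82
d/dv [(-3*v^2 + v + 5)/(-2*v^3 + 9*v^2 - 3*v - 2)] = (-6*v^4 + 4*v^3 + 30*v^2 - 78*v + 13)/(4*v^6 - 36*v^5 + 93*v^4 - 46*v^3 - 27*v^2 + 12*v + 4)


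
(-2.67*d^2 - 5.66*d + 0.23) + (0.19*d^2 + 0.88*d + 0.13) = -2.48*d^2 - 4.78*d + 0.36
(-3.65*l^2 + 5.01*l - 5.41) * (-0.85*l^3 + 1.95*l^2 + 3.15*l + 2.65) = 3.1025*l^5 - 11.376*l^4 + 2.8705*l^3 - 4.4405*l^2 - 3.765*l - 14.3365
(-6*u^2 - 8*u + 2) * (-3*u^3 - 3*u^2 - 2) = 18*u^5 + 42*u^4 + 18*u^3 + 6*u^2 + 16*u - 4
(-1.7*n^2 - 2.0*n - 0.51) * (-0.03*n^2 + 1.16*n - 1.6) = 0.051*n^4 - 1.912*n^3 + 0.4153*n^2 + 2.6084*n + 0.816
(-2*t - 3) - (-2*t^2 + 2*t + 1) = 2*t^2 - 4*t - 4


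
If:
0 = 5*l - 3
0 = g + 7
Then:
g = -7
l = 3/5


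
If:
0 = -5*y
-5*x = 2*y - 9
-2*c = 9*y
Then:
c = 0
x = 9/5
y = 0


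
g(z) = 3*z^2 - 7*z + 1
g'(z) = 6*z - 7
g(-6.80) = 187.32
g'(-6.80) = -47.80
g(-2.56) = 38.58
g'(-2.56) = -22.36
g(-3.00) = 49.00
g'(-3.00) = -25.00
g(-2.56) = 38.58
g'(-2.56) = -22.36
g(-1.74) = 22.26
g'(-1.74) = -17.44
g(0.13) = 0.14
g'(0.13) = -6.22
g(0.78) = -2.63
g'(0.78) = -2.32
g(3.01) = 7.11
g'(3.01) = 11.06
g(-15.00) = 781.00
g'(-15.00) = -97.00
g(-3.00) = 49.00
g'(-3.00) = -25.00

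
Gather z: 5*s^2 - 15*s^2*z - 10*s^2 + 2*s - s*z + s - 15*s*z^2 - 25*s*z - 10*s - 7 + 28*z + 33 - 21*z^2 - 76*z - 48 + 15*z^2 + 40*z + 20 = -5*s^2 - 7*s + z^2*(-15*s - 6) + z*(-15*s^2 - 26*s - 8) - 2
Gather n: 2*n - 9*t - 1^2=2*n - 9*t - 1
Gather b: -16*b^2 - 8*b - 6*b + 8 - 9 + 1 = -16*b^2 - 14*b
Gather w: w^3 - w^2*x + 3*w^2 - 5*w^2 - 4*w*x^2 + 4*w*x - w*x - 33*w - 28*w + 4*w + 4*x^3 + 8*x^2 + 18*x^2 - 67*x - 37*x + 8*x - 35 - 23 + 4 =w^3 + w^2*(-x - 2) + w*(-4*x^2 + 3*x - 57) + 4*x^3 + 26*x^2 - 96*x - 54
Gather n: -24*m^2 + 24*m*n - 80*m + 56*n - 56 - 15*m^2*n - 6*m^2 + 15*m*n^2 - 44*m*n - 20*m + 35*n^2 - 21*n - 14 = -30*m^2 - 100*m + n^2*(15*m + 35) + n*(-15*m^2 - 20*m + 35) - 70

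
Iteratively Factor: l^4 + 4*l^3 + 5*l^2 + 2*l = (l + 2)*(l^3 + 2*l^2 + l) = l*(l + 2)*(l^2 + 2*l + 1) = l*(l + 1)*(l + 2)*(l + 1)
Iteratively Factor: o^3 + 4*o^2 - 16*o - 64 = (o - 4)*(o^2 + 8*o + 16) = (o - 4)*(o + 4)*(o + 4)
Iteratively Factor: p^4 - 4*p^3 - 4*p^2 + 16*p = (p)*(p^3 - 4*p^2 - 4*p + 16) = p*(p - 2)*(p^2 - 2*p - 8) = p*(p - 2)*(p + 2)*(p - 4)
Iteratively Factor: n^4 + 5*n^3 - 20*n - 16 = (n + 4)*(n^3 + n^2 - 4*n - 4) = (n + 2)*(n + 4)*(n^2 - n - 2) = (n - 2)*(n + 2)*(n + 4)*(n + 1)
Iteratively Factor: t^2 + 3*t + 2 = (t + 2)*(t + 1)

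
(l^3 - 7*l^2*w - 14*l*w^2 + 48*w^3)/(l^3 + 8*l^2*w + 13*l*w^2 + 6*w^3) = (l^3 - 7*l^2*w - 14*l*w^2 + 48*w^3)/(l^3 + 8*l^2*w + 13*l*w^2 + 6*w^3)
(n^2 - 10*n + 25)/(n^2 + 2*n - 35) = (n - 5)/(n + 7)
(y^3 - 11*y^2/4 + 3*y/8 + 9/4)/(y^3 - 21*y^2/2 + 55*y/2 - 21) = (y + 3/4)/(y - 7)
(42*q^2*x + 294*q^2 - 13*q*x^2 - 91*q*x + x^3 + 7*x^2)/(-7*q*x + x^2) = -6*q - 42*q/x + x + 7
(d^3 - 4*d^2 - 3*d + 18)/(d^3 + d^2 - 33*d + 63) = (d + 2)/(d + 7)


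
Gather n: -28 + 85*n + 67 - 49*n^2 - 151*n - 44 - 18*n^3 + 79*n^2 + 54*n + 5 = -18*n^3 + 30*n^2 - 12*n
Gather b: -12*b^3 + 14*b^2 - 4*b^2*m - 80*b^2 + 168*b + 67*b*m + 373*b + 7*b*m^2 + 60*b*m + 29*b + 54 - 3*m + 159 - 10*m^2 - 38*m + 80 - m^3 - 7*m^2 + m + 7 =-12*b^3 + b^2*(-4*m - 66) + b*(7*m^2 + 127*m + 570) - m^3 - 17*m^2 - 40*m + 300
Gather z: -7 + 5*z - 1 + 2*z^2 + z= 2*z^2 + 6*z - 8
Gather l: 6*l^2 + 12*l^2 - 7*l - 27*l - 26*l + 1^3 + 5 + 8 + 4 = 18*l^2 - 60*l + 18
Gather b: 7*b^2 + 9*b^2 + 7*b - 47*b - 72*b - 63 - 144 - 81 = 16*b^2 - 112*b - 288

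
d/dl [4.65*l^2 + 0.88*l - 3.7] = 9.3*l + 0.88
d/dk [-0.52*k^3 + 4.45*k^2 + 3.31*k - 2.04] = -1.56*k^2 + 8.9*k + 3.31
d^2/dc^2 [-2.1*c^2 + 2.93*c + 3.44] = -4.20000000000000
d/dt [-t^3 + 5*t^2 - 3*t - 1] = -3*t^2 + 10*t - 3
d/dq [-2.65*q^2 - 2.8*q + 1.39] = -5.3*q - 2.8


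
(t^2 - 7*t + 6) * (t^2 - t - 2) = t^4 - 8*t^3 + 11*t^2 + 8*t - 12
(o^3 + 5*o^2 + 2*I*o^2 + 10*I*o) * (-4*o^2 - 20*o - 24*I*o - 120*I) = -4*o^5 - 40*o^4 - 32*I*o^4 - 52*o^3 - 320*I*o^3 + 480*o^2 - 800*I*o^2 + 1200*o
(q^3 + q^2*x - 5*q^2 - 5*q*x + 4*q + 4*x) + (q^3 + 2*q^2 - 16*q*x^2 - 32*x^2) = 2*q^3 + q^2*x - 3*q^2 - 16*q*x^2 - 5*q*x + 4*q - 32*x^2 + 4*x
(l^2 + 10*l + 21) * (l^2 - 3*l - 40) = l^4 + 7*l^3 - 49*l^2 - 463*l - 840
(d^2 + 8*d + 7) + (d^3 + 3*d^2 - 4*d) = d^3 + 4*d^2 + 4*d + 7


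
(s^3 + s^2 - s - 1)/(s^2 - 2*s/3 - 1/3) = 3*(s^2 + 2*s + 1)/(3*s + 1)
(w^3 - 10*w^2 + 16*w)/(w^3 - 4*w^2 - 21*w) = (-w^2 + 10*w - 16)/(-w^2 + 4*w + 21)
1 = 1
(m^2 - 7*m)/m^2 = (m - 7)/m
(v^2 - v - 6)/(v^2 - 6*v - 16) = (v - 3)/(v - 8)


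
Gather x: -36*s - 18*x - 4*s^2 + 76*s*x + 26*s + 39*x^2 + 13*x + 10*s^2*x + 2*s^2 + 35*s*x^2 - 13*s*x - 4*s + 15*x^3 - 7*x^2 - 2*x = -2*s^2 - 14*s + 15*x^3 + x^2*(35*s + 32) + x*(10*s^2 + 63*s - 7)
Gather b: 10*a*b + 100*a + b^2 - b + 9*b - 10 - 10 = 100*a + b^2 + b*(10*a + 8) - 20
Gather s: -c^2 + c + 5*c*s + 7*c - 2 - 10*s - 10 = -c^2 + 8*c + s*(5*c - 10) - 12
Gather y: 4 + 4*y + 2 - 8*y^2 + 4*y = -8*y^2 + 8*y + 6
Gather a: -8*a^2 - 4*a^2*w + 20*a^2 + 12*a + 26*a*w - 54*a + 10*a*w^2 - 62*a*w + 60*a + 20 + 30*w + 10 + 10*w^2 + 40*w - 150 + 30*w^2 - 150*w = a^2*(12 - 4*w) + a*(10*w^2 - 36*w + 18) + 40*w^2 - 80*w - 120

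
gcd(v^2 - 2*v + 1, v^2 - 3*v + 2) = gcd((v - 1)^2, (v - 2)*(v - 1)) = v - 1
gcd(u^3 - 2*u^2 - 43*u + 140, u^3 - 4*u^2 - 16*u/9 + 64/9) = u - 4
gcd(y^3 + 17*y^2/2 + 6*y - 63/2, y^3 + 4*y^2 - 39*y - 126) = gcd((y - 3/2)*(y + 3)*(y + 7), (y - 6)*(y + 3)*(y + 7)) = y^2 + 10*y + 21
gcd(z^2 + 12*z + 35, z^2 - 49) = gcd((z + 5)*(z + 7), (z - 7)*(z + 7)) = z + 7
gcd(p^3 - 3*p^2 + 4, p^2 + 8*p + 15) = 1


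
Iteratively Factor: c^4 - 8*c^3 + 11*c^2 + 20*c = (c - 5)*(c^3 - 3*c^2 - 4*c) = (c - 5)*(c + 1)*(c^2 - 4*c) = (c - 5)*(c - 4)*(c + 1)*(c)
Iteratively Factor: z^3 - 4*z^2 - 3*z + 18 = (z + 2)*(z^2 - 6*z + 9) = (z - 3)*(z + 2)*(z - 3)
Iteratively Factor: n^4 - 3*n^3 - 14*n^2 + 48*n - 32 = (n - 1)*(n^3 - 2*n^2 - 16*n + 32) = (n - 4)*(n - 1)*(n^2 + 2*n - 8) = (n - 4)*(n - 2)*(n - 1)*(n + 4)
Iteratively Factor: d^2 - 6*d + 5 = (d - 1)*(d - 5)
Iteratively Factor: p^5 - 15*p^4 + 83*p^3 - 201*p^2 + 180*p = (p - 5)*(p^4 - 10*p^3 + 33*p^2 - 36*p) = (p - 5)*(p - 4)*(p^3 - 6*p^2 + 9*p) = p*(p - 5)*(p - 4)*(p^2 - 6*p + 9) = p*(p - 5)*(p - 4)*(p - 3)*(p - 3)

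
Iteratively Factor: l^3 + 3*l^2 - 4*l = (l + 4)*(l^2 - l) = l*(l + 4)*(l - 1)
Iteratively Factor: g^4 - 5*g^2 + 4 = (g - 1)*(g^3 + g^2 - 4*g - 4) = (g - 2)*(g - 1)*(g^2 + 3*g + 2) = (g - 2)*(g - 1)*(g + 2)*(g + 1)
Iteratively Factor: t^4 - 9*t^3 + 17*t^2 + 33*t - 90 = (t - 3)*(t^3 - 6*t^2 - t + 30) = (t - 3)^2*(t^2 - 3*t - 10) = (t - 5)*(t - 3)^2*(t + 2)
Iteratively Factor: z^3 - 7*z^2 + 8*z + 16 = (z - 4)*(z^2 - 3*z - 4) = (z - 4)*(z + 1)*(z - 4)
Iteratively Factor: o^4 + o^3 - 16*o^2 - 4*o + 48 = (o - 2)*(o^3 + 3*o^2 - 10*o - 24) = (o - 2)*(o + 2)*(o^2 + o - 12) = (o - 3)*(o - 2)*(o + 2)*(o + 4)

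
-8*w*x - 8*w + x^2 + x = (-8*w + x)*(x + 1)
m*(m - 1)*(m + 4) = m^3 + 3*m^2 - 4*m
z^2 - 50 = (z - 5*sqrt(2))*(z + 5*sqrt(2))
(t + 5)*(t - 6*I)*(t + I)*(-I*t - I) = -I*t^4 - 5*t^3 - 6*I*t^3 - 30*t^2 - 11*I*t^2 - 25*t - 36*I*t - 30*I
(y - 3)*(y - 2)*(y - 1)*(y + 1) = y^4 - 5*y^3 + 5*y^2 + 5*y - 6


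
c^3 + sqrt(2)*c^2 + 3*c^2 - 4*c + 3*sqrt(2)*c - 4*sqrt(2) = (c - 1)*(c + 4)*(c + sqrt(2))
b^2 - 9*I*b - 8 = (b - 8*I)*(b - I)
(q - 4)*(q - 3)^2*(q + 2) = q^4 - 8*q^3 + 13*q^2 + 30*q - 72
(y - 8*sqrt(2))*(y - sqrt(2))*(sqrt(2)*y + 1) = sqrt(2)*y^3 - 17*y^2 + 7*sqrt(2)*y + 16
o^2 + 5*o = o*(o + 5)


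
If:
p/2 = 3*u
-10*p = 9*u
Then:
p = 0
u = 0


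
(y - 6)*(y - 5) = y^2 - 11*y + 30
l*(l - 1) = l^2 - l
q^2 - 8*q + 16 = (q - 4)^2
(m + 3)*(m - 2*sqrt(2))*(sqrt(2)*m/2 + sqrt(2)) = sqrt(2)*m^3/2 - 2*m^2 + 5*sqrt(2)*m^2/2 - 10*m + 3*sqrt(2)*m - 12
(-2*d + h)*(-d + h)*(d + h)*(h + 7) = 2*d^3*h + 14*d^3 - d^2*h^2 - 7*d^2*h - 2*d*h^3 - 14*d*h^2 + h^4 + 7*h^3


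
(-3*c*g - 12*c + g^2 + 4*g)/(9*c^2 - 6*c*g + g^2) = (-g - 4)/(3*c - g)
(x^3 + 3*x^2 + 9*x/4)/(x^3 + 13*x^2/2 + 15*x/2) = (x + 3/2)/(x + 5)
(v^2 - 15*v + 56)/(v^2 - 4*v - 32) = (v - 7)/(v + 4)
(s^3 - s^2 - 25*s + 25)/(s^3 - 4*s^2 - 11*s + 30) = (s^2 + 4*s - 5)/(s^2 + s - 6)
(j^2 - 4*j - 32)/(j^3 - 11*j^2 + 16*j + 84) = (j^2 - 4*j - 32)/(j^3 - 11*j^2 + 16*j + 84)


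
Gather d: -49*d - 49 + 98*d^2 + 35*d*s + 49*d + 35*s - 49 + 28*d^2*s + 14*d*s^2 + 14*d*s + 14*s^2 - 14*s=d^2*(28*s + 98) + d*(14*s^2 + 49*s) + 14*s^2 + 21*s - 98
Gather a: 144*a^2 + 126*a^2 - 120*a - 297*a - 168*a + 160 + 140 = 270*a^2 - 585*a + 300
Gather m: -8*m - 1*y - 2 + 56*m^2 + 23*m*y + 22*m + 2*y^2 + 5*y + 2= 56*m^2 + m*(23*y + 14) + 2*y^2 + 4*y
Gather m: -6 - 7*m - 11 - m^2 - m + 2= -m^2 - 8*m - 15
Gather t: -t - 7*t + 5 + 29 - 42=-8*t - 8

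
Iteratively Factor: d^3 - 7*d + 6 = (d + 3)*(d^2 - 3*d + 2) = (d - 1)*(d + 3)*(d - 2)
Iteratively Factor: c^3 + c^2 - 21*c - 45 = (c - 5)*(c^2 + 6*c + 9) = (c - 5)*(c + 3)*(c + 3)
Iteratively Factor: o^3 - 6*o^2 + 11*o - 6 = (o - 2)*(o^2 - 4*o + 3) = (o - 2)*(o - 1)*(o - 3)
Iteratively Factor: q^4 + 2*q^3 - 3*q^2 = (q - 1)*(q^3 + 3*q^2) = (q - 1)*(q + 3)*(q^2) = q*(q - 1)*(q + 3)*(q)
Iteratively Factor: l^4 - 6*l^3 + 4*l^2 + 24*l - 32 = (l - 4)*(l^3 - 2*l^2 - 4*l + 8) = (l - 4)*(l - 2)*(l^2 - 4) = (l - 4)*(l - 2)^2*(l + 2)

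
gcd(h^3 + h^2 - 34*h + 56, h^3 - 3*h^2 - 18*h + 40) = h - 2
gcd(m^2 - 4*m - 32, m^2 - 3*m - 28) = m + 4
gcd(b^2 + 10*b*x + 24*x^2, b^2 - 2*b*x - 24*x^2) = b + 4*x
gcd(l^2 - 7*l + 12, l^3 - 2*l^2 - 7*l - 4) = l - 4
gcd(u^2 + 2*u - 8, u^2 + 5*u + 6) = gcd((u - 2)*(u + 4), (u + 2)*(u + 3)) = 1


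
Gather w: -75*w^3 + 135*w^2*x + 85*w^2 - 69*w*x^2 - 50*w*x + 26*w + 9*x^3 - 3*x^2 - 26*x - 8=-75*w^3 + w^2*(135*x + 85) + w*(-69*x^2 - 50*x + 26) + 9*x^3 - 3*x^2 - 26*x - 8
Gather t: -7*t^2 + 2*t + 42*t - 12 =-7*t^2 + 44*t - 12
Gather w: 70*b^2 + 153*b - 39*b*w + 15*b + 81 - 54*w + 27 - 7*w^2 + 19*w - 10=70*b^2 + 168*b - 7*w^2 + w*(-39*b - 35) + 98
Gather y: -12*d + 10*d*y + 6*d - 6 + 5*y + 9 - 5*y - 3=10*d*y - 6*d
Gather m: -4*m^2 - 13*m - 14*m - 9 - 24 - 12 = -4*m^2 - 27*m - 45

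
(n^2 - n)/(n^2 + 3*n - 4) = n/(n + 4)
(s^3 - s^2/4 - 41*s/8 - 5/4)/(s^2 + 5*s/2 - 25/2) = (4*s^2 + 9*s + 2)/(4*(s + 5))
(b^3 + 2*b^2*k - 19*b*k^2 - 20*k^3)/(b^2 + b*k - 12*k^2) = (b^3 + 2*b^2*k - 19*b*k^2 - 20*k^3)/(b^2 + b*k - 12*k^2)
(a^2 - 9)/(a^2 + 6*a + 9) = (a - 3)/(a + 3)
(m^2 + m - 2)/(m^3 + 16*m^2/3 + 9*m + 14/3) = 3*(m - 1)/(3*m^2 + 10*m + 7)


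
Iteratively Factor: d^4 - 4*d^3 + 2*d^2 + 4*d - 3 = (d - 1)*(d^3 - 3*d^2 - d + 3) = (d - 1)*(d + 1)*(d^2 - 4*d + 3) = (d - 1)^2*(d + 1)*(d - 3)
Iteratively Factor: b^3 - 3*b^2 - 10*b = (b + 2)*(b^2 - 5*b) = b*(b + 2)*(b - 5)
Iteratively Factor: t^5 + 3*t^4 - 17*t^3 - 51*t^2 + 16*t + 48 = (t + 4)*(t^4 - t^3 - 13*t^2 + t + 12) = (t + 3)*(t + 4)*(t^3 - 4*t^2 - t + 4) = (t + 1)*(t + 3)*(t + 4)*(t^2 - 5*t + 4) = (t - 1)*(t + 1)*(t + 3)*(t + 4)*(t - 4)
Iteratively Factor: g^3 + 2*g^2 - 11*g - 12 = (g - 3)*(g^2 + 5*g + 4) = (g - 3)*(g + 1)*(g + 4)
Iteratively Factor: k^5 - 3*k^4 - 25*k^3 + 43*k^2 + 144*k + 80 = (k + 4)*(k^4 - 7*k^3 + 3*k^2 + 31*k + 20) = (k + 1)*(k + 4)*(k^3 - 8*k^2 + 11*k + 20) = (k - 5)*(k + 1)*(k + 4)*(k^2 - 3*k - 4) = (k - 5)*(k + 1)^2*(k + 4)*(k - 4)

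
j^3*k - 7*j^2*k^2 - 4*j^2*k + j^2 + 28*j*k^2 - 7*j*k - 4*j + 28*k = (j - 4)*(j - 7*k)*(j*k + 1)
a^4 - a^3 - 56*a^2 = a^2*(a - 8)*(a + 7)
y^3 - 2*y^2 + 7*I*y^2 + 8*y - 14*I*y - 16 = (y - 2)*(y - I)*(y + 8*I)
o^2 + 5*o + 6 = (o + 2)*(o + 3)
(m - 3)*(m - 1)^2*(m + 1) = m^4 - 4*m^3 + 2*m^2 + 4*m - 3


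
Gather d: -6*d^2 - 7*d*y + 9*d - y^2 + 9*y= -6*d^2 + d*(9 - 7*y) - y^2 + 9*y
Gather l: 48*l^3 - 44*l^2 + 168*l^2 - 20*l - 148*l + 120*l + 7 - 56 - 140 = 48*l^3 + 124*l^2 - 48*l - 189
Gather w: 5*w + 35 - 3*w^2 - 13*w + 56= -3*w^2 - 8*w + 91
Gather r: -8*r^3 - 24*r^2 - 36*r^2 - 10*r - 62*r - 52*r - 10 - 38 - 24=-8*r^3 - 60*r^2 - 124*r - 72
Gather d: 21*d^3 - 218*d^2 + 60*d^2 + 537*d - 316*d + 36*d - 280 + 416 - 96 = 21*d^3 - 158*d^2 + 257*d + 40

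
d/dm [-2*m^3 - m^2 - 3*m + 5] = -6*m^2 - 2*m - 3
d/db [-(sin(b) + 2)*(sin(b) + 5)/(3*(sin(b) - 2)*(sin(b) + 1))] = 4*(6*sin(b) - cos(2*b) + 2)*cos(b)/(3*(sin(b) - 2)^2*(sin(b) + 1)^2)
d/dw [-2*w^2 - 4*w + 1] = -4*w - 4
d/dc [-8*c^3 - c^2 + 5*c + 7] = -24*c^2 - 2*c + 5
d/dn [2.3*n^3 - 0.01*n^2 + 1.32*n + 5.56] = 6.9*n^2 - 0.02*n + 1.32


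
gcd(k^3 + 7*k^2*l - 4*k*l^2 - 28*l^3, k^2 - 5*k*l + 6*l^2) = k - 2*l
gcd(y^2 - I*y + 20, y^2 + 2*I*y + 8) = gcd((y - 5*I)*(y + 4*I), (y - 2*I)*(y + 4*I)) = y + 4*I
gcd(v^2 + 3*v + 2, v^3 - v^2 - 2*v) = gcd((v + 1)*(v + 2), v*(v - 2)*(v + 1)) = v + 1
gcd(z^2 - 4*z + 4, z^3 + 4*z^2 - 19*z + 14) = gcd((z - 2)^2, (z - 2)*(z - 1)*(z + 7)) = z - 2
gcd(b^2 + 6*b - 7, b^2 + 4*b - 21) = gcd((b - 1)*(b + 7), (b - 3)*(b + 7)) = b + 7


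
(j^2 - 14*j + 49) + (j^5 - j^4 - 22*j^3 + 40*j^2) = j^5 - j^4 - 22*j^3 + 41*j^2 - 14*j + 49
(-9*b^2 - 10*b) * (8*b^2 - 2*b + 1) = -72*b^4 - 62*b^3 + 11*b^2 - 10*b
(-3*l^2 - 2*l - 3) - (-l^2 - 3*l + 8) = -2*l^2 + l - 11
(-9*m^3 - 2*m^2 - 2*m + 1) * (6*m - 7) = -54*m^4 + 51*m^3 + 2*m^2 + 20*m - 7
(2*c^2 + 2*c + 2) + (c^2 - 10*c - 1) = 3*c^2 - 8*c + 1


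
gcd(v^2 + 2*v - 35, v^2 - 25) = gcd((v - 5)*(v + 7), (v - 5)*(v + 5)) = v - 5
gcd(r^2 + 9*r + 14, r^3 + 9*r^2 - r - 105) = r + 7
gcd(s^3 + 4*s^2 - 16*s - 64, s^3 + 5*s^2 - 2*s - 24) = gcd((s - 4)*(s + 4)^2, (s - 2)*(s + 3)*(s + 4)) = s + 4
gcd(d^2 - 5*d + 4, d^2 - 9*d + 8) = d - 1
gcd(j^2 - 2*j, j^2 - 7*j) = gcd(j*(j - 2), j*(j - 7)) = j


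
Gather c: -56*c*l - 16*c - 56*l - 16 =c*(-56*l - 16) - 56*l - 16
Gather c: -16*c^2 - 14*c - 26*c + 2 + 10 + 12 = -16*c^2 - 40*c + 24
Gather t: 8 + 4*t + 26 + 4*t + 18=8*t + 52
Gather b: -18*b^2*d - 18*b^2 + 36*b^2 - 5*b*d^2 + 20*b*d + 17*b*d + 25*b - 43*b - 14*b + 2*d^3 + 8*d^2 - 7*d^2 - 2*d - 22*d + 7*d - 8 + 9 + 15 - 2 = b^2*(18 - 18*d) + b*(-5*d^2 + 37*d - 32) + 2*d^3 + d^2 - 17*d + 14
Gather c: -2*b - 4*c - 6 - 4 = -2*b - 4*c - 10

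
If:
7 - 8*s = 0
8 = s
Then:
No Solution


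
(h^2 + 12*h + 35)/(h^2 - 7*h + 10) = (h^2 + 12*h + 35)/(h^2 - 7*h + 10)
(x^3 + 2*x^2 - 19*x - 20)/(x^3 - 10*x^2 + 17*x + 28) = (x + 5)/(x - 7)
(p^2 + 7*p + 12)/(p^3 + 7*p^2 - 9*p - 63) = (p + 4)/(p^2 + 4*p - 21)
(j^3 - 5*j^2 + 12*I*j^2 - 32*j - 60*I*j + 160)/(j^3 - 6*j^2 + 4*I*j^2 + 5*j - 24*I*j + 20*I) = (j + 8*I)/(j - 1)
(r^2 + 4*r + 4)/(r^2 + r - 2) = (r + 2)/(r - 1)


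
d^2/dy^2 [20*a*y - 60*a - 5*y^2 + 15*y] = -10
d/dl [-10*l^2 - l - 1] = -20*l - 1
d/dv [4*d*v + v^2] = 4*d + 2*v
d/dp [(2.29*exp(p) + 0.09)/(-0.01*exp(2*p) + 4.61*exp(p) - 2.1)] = (0.0229*exp(2*p) + 0.00179999999999936*exp(p) - 5.2239)*exp(p)/(0.0001*exp(4*p) - 0.0922*exp(3*p) + 21.2941*exp(2*p) - 19.362*exp(p) + 4.41)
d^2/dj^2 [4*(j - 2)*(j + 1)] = 8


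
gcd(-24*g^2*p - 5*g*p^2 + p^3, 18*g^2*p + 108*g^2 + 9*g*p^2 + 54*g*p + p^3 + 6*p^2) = 3*g + p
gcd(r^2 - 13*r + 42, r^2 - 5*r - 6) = r - 6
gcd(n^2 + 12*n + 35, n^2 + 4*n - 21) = n + 7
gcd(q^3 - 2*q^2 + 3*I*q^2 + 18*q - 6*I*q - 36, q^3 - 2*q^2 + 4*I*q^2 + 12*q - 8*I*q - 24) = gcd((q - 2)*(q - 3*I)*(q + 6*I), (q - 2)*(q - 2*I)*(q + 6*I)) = q^2 + q*(-2 + 6*I) - 12*I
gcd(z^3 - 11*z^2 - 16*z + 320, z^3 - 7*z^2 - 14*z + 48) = z - 8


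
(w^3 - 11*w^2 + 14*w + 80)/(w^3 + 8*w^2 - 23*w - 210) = (w^2 - 6*w - 16)/(w^2 + 13*w + 42)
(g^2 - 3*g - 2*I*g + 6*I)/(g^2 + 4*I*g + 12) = (g - 3)/(g + 6*I)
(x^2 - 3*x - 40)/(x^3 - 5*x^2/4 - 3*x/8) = 8*(-x^2 + 3*x + 40)/(x*(-8*x^2 + 10*x + 3))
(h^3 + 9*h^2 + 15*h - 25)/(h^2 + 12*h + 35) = (h^2 + 4*h - 5)/(h + 7)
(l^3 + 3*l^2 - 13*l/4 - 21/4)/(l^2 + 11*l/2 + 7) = (2*l^2 - l - 3)/(2*(l + 2))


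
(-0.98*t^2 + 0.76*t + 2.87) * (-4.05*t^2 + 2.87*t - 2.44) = 3.969*t^4 - 5.8906*t^3 - 7.0511*t^2 + 6.3825*t - 7.0028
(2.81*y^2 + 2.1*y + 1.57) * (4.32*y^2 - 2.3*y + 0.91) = 12.1392*y^4 + 2.609*y^3 + 4.5095*y^2 - 1.7*y + 1.4287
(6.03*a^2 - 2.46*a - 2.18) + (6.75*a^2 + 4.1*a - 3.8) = 12.78*a^2 + 1.64*a - 5.98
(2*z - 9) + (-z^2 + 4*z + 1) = -z^2 + 6*z - 8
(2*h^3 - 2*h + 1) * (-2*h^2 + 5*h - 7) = -4*h^5 + 10*h^4 - 10*h^3 - 12*h^2 + 19*h - 7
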